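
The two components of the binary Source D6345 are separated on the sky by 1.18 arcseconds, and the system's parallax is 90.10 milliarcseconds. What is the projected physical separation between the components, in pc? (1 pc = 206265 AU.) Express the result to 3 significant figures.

6.35 × 10^-5 pc

d = 1/p = 1/0.09010″ = 11.099 pc.
At distance d (pc), an angle of θ arcsec spans θ·d AU: s = 1.18 × 11.099 = 13.097 AU.
= 13.097 / 206265 = 6.3496 × 10^-5 pc.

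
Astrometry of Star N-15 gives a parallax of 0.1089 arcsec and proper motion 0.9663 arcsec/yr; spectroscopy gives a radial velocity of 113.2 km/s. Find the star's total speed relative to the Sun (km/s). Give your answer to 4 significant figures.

120.8 km/s

d = 1/p = 1/0.1089″ = 9.1827 pc.
v_t = 4.740 μ d = 4.740 × 0.9663 × 9.1827 = 42.059 km/s.
v = √(v_r² + v_t²) = √(113.2² + 42.059²) = √14583.2 = 120.76 km/s.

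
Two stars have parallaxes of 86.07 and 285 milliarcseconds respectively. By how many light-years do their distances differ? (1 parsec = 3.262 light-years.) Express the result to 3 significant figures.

d_A = 1/0.08607″ = 11.618 pc; d_B = 1/0.2850″ = 3.5088 pc.
|d_B − d_A| = |3.5088 − 11.618| = 8.1092 pc = 8.1092 × 3.262 ly = 26.452 ly.

26.5 ly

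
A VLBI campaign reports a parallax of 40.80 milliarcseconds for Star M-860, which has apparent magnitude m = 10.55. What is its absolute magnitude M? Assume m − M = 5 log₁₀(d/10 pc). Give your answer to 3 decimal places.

M = 8.603

d = 1/p = 1/0.04080″ = 24.51 pc.
m − M = 5 log₁₀(24.51) − 5 = 6.9467 − 5 = 1.9467.
M = m − (m − M) = 10.55 − 1.9467 = 8.603.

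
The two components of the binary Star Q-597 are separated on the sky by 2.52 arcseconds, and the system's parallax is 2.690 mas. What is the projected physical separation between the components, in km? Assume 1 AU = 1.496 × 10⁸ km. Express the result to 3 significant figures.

d = 1/p = 1/0.002690″ = 371.75 pc.
At distance d (pc), an angle of θ arcsec spans θ·d AU: s = 2.52 × 371.75 = 936.81 AU.
= 936.81 × 1.496 × 10⁸ km = 1.4015 × 10^11 km.

1.40 × 10^11 km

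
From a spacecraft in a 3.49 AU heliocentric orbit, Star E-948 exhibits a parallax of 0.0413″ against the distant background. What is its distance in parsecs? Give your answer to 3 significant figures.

84.5 pc

With baseline B (in AU) and parallax p (in arcsec), d = B/p parsecs.
d = 3.49 / 0.0413 = 84.504 pc.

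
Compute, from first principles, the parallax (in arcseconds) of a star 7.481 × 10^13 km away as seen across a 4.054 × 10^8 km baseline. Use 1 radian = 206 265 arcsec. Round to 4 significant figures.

1.118 arcsec

θ ≈ B/d = (4.054 × 10^8) / (7.481 × 10^13) = 5.4191 × 10^-6 rad.
In arcseconds: 5.4191 × 10^-6 × 206265 = 1.1178″.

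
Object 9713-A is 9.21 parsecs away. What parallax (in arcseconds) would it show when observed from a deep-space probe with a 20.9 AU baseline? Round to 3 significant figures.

2.27 arcsec

p (arcsec) = B (AU) / d (pc).
p = 20.9 / 9.21 = 2.2693 arcsec.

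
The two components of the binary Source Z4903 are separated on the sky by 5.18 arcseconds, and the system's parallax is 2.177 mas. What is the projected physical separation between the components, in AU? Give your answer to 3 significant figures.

d = 1/p = 1/0.002177″ = 459.35 pc.
At distance d (pc), an angle of θ arcsec spans θ·d AU: s = 5.18 × 459.35 = 2379.4 AU.

2380 AU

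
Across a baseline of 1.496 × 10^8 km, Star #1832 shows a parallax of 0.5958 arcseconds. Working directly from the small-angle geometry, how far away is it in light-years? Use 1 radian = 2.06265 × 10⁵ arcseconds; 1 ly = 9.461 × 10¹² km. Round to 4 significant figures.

θ = 0.5958″ = 0.5958/206265 = 2.8885 × 10^-6 rad.
d = B/θ = (1.496 × 10^8) / (2.8885 × 10^-6) = 5.1792 × 10^13 km = (5.1792 × 10^13) / (9.461 × 10^12) ly = 5.4743 ly.

5.474 ly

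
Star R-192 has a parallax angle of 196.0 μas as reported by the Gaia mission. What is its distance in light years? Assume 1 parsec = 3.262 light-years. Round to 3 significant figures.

16600 light years

p = 196.0 μas = 0.0001960 arcsec.
d = 1/p = 1/0.0001960 = 5102 pc.
In light-years: 5102 × 3.262 = 16643 ly.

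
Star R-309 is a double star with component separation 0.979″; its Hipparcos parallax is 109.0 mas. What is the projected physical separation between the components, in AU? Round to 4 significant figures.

d = 1/p = 1/0.1090″ = 9.1743 pc.
At distance d (pc), an angle of θ arcsec spans θ·d AU: s = 0.979 × 9.1743 = 8.9816 AU.

8.982 AU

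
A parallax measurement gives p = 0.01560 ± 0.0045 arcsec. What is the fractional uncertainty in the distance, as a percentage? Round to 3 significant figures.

For d = 1/p, |σ_d/d| = |σ_p/p|.
σ_p/p = 0.0045 / 0.01560 = 0.28846 = 28.846%.

28.8%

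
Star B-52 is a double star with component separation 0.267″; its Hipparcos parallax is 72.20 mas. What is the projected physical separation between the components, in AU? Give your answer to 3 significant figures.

d = 1/p = 1/0.07220″ = 13.85 pc.
At distance d (pc), an angle of θ arcsec spans θ·d AU: s = 0.267 × 13.85 = 3.698 AU.

3.70 AU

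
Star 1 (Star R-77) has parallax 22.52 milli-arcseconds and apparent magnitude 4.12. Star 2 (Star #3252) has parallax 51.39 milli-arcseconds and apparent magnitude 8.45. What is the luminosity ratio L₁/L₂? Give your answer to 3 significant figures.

d₁ = 1/p₁ = 1/0.02252″ = 44.405 pc; d₂ = 1/p₂ = 1/0.05139″ = 19.459 pc.
M₁ = m₁ − 5 log₁₀ d₁ + 5 = 4.12 − 8.2372 + 5 = 0.8828.
M₂ = 8.45 − 6.4456 + 5 = 7.0044.
L₁/L₂ = 10^(0.4(M₂ − M₁)) = 10^(0.4 × 6.1216) = 10^2.44864 = 280.96.

L₁/L₂ = 281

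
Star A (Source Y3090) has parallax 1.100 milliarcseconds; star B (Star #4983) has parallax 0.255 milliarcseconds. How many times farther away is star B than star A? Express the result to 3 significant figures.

Since d = 1/p, d_B/d_A = p_A/p_B.
= 1.100 / 0.255 = 4.3137.

4.31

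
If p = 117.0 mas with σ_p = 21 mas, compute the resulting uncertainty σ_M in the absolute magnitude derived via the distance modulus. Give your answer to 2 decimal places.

σ_M = 0.39 mag

M = m − 5 log₁₀ d + 5 = m + 5 log₁₀ p + 5, so ∂M/∂p = 5/(p ln 10).
σ_M = (5/ln 10) · (σ_p/p) = 2.1715 × 21/117.0 = 2.1715 × 0.17949 = 0.38976.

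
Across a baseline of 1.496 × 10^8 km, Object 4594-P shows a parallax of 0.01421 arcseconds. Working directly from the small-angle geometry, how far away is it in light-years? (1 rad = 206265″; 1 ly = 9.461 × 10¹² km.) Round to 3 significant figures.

θ = 0.01421″ = 0.01421/206265 = 6.8892 × 10^-8 rad.
d = B/θ = (1.496 × 10^8) / (6.8892 × 10^-8) = 2.1715 × 10^15 km = (2.1715 × 10^15) / (9.461 × 10^12) ly = 229.52 ly.

230 ly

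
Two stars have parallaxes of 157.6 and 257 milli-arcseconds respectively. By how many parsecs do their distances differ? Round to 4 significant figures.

2.454 pc

d_A = 1/0.1576″ = 6.3452 pc; d_B = 1/0.2570″ = 3.8911 pc.
|d_B − d_A| = |3.8911 − 6.3452| = 2.4541 pc.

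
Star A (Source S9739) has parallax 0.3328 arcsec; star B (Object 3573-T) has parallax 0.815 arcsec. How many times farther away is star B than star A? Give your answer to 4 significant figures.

0.4083

Since d = 1/p, d_B/d_A = p_A/p_B.
= 0.3328 / 0.815 = 0.40834.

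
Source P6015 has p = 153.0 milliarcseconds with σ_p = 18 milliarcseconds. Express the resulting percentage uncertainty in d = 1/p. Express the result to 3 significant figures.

For d = 1/p, |σ_d/d| = |σ_p/p|.
σ_p/p = 18 / 153.0 = 0.11765 = 11.765%.

11.8%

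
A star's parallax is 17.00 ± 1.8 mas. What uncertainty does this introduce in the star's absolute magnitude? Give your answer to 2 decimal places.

σ_M = 0.23 mag

M = m − 5 log₁₀ d + 5 = m + 5 log₁₀ p + 5, so ∂M/∂p = 5/(p ln 10).
σ_M = (5/ln 10) · (σ_p/p) = 2.1715 × 1.8/17.00 = 2.1715 × 0.10588 = 0.22992.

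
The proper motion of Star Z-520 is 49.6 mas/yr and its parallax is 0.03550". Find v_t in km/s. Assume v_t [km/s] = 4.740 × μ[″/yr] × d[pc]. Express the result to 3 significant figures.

6.62 km/s

d = 1/p = 1/0.03550″ = 28.169 pc.
μ = 49.6 mas/yr = 0.0496 ″/yr.
v_t = 4.74 × μ × d = 4.74 × 0.0496 × 28.169 = 6.6226 km/s.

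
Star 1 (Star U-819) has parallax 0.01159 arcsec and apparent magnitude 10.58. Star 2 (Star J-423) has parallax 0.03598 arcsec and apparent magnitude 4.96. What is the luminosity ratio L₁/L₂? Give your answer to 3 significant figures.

d₁ = 1/p₁ = 1/0.01159″ = 86.281 pc; d₂ = 1/p₂ = 1/0.03598″ = 27.793 pc.
M₁ = m₁ − 5 log₁₀ d₁ + 5 = 10.58 − 9.6796 + 5 = 5.9004.
M₂ = 4.96 − 7.2197 + 5 = 2.7403.
L₁/L₂ = 10^(0.4(M₂ − M₁)) = 10^(0.4 × (-3.1601)) = 10^(-1.26404) = 0.054445.

L₁/L₂ = 0.0544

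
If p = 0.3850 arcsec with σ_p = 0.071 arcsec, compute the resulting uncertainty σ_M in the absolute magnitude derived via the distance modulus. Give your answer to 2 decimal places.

M = m − 5 log₁₀ d + 5 = m + 5 log₁₀ p + 5, so ∂M/∂p = 5/(p ln 10).
σ_M = (5/ln 10) · (σ_p/p) = 2.1715 × 0.071/0.3850 = 2.1715 × 0.18442 = 0.40047.

σ_M = 0.40 mag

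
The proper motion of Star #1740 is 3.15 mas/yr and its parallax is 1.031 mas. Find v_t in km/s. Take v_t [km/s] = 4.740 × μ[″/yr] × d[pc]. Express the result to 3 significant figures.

d = 1/p = 1/0.001031″ = 969.93 pc.
μ = 3.15 mas/yr = 0.00315 ″/yr.
v_t = 4.74 × μ × d = 4.74 × 0.00315 × 969.93 = 14.482 km/s.

14.5 km/s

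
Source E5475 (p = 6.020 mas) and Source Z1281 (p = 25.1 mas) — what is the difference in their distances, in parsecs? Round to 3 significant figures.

126 pc

d_A = 1/0.006020″ = 166.11 pc; d_B = 1/0.02510″ = 39.841 pc.
|d_B − d_A| = |39.841 − 166.11| = 126.27 pc.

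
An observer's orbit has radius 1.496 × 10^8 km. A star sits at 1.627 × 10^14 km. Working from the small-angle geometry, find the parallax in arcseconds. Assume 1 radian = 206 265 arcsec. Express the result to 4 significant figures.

0.1897 arcsec

θ ≈ B/d = (1.496 × 10^8) / (1.627 × 10^14) = 9.1948 × 10^-7 rad.
In arcseconds: 9.1948 × 10^-7 × 206265 = 0.18966″.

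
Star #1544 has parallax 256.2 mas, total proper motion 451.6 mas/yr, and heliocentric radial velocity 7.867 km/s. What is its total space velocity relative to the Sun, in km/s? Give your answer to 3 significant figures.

11.5 km/s

d = 1/p = 1/0.2562″ = 3.9032 pc.
μ = 451.6 mas/yr = 0.4516 ″/yr.
v_t = 4.740 μ d = 4.740 × 0.4516 × 3.9032 = 8.3551 km/s.
v = √(v_r² + v_t²) = √(7.867² + 8.3551²) = √131.697 = 11.476 km/s.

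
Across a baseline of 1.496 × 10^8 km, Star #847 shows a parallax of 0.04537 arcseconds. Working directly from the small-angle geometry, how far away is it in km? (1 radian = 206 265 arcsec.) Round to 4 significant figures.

6.801 × 10^14 km

θ = 0.04537″ = 0.04537/206265 = 2.1996 × 10^-7 rad.
d = B/θ = (1.496 × 10^8) / (2.1996 × 10^-7) = 6.8012 × 10^14 km.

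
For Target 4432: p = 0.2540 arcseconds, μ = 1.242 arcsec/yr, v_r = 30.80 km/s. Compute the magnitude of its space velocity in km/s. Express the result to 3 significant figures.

38.5 km/s

d = 1/p = 1/0.2540″ = 3.937 pc.
v_t = 4.740 μ d = 4.740 × 1.242 × 3.937 = 23.177 km/s.
v = √(v_r² + v_t²) = √(30.80² + 23.177²) = √1485.81 = 38.546 km/s.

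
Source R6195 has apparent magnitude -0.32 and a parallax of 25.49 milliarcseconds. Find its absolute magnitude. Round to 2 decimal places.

M = -3.29

d = 1/p = 1/0.02549″ = 39.231 pc.
m − M = 5 log₁₀(39.231) − 5 = 7.9681 − 5 = 2.9681.
M = m − (m − M) = -0.32 − 2.9681 = -3.29.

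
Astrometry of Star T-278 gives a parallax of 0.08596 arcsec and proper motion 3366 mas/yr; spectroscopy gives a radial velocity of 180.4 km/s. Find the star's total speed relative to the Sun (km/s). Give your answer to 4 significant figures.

d = 1/p = 1/0.08596″ = 11.633 pc.
μ = 3366 mas/yr = 3.366 ″/yr.
v_t = 4.740 μ d = 4.740 × 3.366 × 11.633 = 185.6 km/s.
v = √(v_r² + v_t²) = √(180.4² + 185.6²) = √66991.5 = 258.83 km/s.

258.8 km/s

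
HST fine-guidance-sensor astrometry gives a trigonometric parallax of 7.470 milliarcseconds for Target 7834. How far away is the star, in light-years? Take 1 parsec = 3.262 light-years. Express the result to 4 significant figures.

436.7 light years

p = 7.470 milliarcseconds = 0.007470 arcsec.
d = 1/p = 1/0.007470 = 133.87 pc.
In light-years: 133.87 × 3.262 = 436.68 ly.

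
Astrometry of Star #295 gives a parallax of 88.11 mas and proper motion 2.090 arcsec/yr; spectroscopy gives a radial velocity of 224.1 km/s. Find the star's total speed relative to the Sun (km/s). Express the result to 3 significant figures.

d = 1/p = 1/0.08811″ = 11.349 pc.
v_t = 4.740 μ d = 4.740 × 2.090 × 11.349 = 112.43 km/s.
v = √(v_r² + v_t²) = √(224.1² + 112.43²) = √62861.3 = 250.72 km/s.

251 km/s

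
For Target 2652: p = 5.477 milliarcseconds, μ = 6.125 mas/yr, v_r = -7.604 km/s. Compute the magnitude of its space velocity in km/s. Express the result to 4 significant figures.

9.269 km/s

d = 1/p = 1/0.005477″ = 182.58 pc.
μ = 6.125 mas/yr = 0.006125 ″/yr.
v_t = 4.740 μ d = 4.740 × 0.006125 × 182.58 = 5.3008 km/s.
v = √(v_r² + v_t²) = √((-7.604)² + 5.3008²) = √85.9193 = 9.2693 km/s.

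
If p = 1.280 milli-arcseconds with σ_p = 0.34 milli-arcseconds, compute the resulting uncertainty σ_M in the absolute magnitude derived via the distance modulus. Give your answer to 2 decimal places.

M = m − 5 log₁₀ d + 5 = m + 5 log₁₀ p + 5, so ∂M/∂p = 5/(p ln 10).
σ_M = (5/ln 10) · (σ_p/p) = 2.1715 × 0.34/1.280 = 2.1715 × 0.26563 = 0.57682.

σ_M = 0.58 mag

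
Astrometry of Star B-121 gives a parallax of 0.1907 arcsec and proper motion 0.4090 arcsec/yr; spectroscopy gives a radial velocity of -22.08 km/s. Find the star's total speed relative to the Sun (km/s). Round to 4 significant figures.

24.31 km/s

d = 1/p = 1/0.1907″ = 5.2438 pc.
v_t = 4.740 μ d = 4.740 × 0.4090 × 5.2438 = 10.166 km/s.
v = √(v_r² + v_t²) = √((-22.08)² + 10.166²) = √590.874 = 24.308 km/s.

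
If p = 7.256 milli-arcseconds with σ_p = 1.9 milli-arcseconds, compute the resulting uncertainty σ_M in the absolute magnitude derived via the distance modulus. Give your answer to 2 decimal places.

M = m − 5 log₁₀ d + 5 = m + 5 log₁₀ p + 5, so ∂M/∂p = 5/(p ln 10).
σ_M = (5/ln 10) · (σ_p/p) = 2.1715 × 1.9/7.256 = 2.1715 × 0.26185 = 0.56861.

σ_M = 0.57 mag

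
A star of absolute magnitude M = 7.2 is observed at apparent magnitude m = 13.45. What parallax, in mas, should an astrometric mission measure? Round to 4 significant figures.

5.623 mas

m − M = 13.45 − 7.2 = 6.25.
d = 10^((m−M)/5 + 1) = 10^2.250 = 177.83 pc.
p = 1/d = 1/177.83 = 0.0056233 arcsec = 5.6233 mas.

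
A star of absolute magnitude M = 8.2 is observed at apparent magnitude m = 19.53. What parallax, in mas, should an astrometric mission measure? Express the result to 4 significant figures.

0.5420 mas

m − M = 19.53 − 8.2 = 11.33.
d = 10^((m−M)/5 + 1) = 10^3.266 = 1845 pc.
p = 1/d = 1/1845 = 0.00054201 arcsec = 0.54201 mas.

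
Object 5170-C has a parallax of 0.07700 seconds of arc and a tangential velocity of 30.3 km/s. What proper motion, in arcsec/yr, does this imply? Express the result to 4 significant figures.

d = 1/p = 1/0.07700″ = 12.987 pc.
μ = v_t / (4.74 d) = 30.3 / (4.74 × 12.987) = 30.3 / 61.558 = 0.49222 ″/yr.

0.4922 arcsec/yr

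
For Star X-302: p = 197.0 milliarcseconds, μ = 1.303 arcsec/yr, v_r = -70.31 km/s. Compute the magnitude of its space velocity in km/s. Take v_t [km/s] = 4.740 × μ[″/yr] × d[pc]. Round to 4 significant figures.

76.98 km/s

d = 1/p = 1/0.1970″ = 5.0761 pc.
v_t = 4.740 μ d = 4.740 × 1.303 × 5.0761 = 31.351 km/s.
v = √(v_r² + v_t²) = √((-70.31)² + 31.351²) = √5926.38 = 76.983 km/s.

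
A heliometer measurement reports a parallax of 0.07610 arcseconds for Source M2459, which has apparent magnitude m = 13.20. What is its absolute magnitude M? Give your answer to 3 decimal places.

d = 1/p = 1/0.07610″ = 13.141 pc.
m − M = 5 log₁₀(13.141) − 5 = 5.5931 − 5 = 0.5931.
M = m − (m − M) = 13.20 − 0.5931 = 12.607.

M = 12.607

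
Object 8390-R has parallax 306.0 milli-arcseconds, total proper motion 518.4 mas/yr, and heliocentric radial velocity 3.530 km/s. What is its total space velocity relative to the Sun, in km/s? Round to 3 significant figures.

d = 1/p = 1/0.3060″ = 3.268 pc.
μ = 518.4 mas/yr = 0.5184 ″/yr.
v_t = 4.740 μ d = 4.740 × 0.5184 × 3.268 = 8.0302 km/s.
v = √(v_r² + v_t²) = √(3.530² + 8.0302²) = √76.945 = 8.7718 km/s.

8.77 km/s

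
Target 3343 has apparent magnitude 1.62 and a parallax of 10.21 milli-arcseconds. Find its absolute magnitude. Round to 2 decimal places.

M = -3.33

d = 1/p = 1/0.01021″ = 97.943 pc.
m − M = 5 log₁₀(97.943) − 5 = 9.9549 − 5 = 4.9549.
M = m − (m − M) = 1.62 − 4.9549 = -3.33.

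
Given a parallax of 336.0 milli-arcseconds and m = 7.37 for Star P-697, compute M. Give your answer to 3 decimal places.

d = 1/p = 1/0.3360″ = 2.9762 pc.
m − M = 5 log₁₀(2.9762) − 5 = 2.3683 − 5 = -2.6317.
M = m − (m − M) = 7.37 − (-2.6317) = 10.002.

M = 10.002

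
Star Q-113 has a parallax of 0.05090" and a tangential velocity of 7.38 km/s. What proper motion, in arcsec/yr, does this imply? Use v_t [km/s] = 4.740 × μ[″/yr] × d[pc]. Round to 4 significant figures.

d = 1/p = 1/0.05090″ = 19.646 pc.
μ = v_t / (4.74 d) = 7.38 / (4.74 × 19.646) = 7.38 / 93.122 = 0.079251 ″/yr.

0.07925 arcsec/yr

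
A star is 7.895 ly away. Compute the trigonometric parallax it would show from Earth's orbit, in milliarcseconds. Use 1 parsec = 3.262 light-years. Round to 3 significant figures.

413 mas

d = 7.895 ly ÷ 3.262 = 2.4203 pc.
p = 1/d = 1/2.4203 = 0.41317 arcsec.
= 0.41317 × 1000 = 413.17 mas.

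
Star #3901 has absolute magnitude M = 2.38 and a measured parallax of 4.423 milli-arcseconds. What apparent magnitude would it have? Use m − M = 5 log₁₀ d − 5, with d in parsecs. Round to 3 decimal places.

d = 1/p = 1/0.004423″ = 226.09 pc.
m − M = 5 log₁₀ d − 5 = 5 log₁₀(226.09) − 5 = 11.7714 − 5 = 6.7714.
m = M + (m − M) = 2.38 + 6.7714 = 9.151.

m = 9.151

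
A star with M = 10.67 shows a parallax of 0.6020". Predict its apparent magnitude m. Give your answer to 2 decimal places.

m = 6.77

d = 1/p = 1/0.6020″ = 1.6611 pc.
m − M = 5 log₁₀ d − 5 = 5 log₁₀(1.6611) − 5 = 1.1020 − 5 = -3.8980.
m = M + (m − M) = 10.67 + (-3.8980) = 6.77.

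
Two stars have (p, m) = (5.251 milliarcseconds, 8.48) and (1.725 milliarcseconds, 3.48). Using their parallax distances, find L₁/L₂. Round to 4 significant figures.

d₁ = 1/p₁ = 1/0.005251″ = 190.44 pc; d₂ = 1/p₂ = 1/0.001725″ = 579.71 pc.
M₁ = m₁ − 5 log₁₀ d₁ + 5 = 8.48 − 11.3988 + 5 = 2.0812.
M₂ = 3.48 − 13.8161 + 5 = -5.3361.
L₁/L₂ = 10^(0.4(M₂ − M₁)) = 10^(0.4 × (-7.4173)) = 10^(-2.96692) = 0.0010791.

L₁/L₂ = 0.001079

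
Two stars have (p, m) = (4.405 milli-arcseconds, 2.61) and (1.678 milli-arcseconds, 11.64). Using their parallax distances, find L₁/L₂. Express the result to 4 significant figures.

d₁ = 1/p₁ = 1/0.004405″ = 227.01 pc; d₂ = 1/p₂ = 1/0.001678″ = 595.95 pc.
M₁ = m₁ − 5 log₁₀ d₁ + 5 = 2.61 − 11.7802 + 5 = -4.1702.
M₂ = 11.64 − 13.8760 + 5 = 2.7640.
L₁/L₂ = 10^(0.4(M₂ − M₁)) = 10^(0.4 × 6.9342) = 10^2.77368 = 593.85.

L₁/L₂ = 593.9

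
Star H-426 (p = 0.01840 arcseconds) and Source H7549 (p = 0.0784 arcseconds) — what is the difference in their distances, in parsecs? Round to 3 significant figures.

41.6 pc

d_A = 1/0.01840″ = 54.348 pc; d_B = 1/0.07840″ = 12.755 pc.
|d_B − d_A| = |12.755 − 54.348| = 41.593 pc.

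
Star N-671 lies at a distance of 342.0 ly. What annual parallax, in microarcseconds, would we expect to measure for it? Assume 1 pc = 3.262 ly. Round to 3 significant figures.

d = 342.0 ly ÷ 3.262 = 104.84 pc.
p = 1/d = 1/104.84 = 0.0095383 arcsec.
= 0.0095383 × 10⁶ = 9538.3 μas.

9540 μas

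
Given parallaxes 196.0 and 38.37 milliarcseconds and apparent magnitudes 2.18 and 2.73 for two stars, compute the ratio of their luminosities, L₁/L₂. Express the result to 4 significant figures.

L₁/L₂ = 0.06360

d₁ = 1/p₁ = 1/0.1960″ = 5.102 pc; d₂ = 1/p₂ = 1/0.03837″ = 26.062 pc.
M₁ = m₁ − 5 log₁₀ d₁ + 5 = 2.18 − 3.5387 + 5 = 3.6413.
M₂ = 2.73 − 7.0800 + 5 = 0.6500.
L₁/L₂ = 10^(0.4(M₂ − M₁)) = 10^(0.4 × (-2.9913)) = 10^(-1.19652) = 0.063603.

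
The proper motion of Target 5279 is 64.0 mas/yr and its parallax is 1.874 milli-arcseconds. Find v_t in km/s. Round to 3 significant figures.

d = 1/p = 1/0.001874″ = 533.62 pc.
μ = 64.0 mas/yr = 0.0640 ″/yr.
v_t = 4.74 × μ × d = 4.74 × 0.0640 × 533.62 = 161.88 km/s.

162 km/s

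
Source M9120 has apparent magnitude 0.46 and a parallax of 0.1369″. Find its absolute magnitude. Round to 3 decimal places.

d = 1/p = 1/0.1369″ = 7.3046 pc.
m − M = 5 log₁₀(7.3046) − 5 = 4.3180 − 5 = -0.6820.
M = m − (m − M) = 0.46 − (-0.6820) = 1.142.

M = 1.142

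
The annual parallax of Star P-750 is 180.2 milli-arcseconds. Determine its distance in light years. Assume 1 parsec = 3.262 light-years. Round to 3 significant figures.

p = 180.2 milli-arcseconds = 0.1802 arcsec.
d = 1/p = 1/0.1802 = 5.5494 pc.
In light-years: 5.5494 × 3.262 = 18.102 ly.

18.1 light years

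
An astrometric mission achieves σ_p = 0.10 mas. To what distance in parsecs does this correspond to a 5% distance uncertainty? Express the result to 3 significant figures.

500 pc

σ_d/d = σ_p/p, so the condition is σ_p/p ≤ 0.05, i.e. p ≥ σ_p/0.05.
p_min = 0.10/0.05 = 2 mas = 0.002 arcsec.
d_max = 1/p_min = 1/0.002 = 500 pc.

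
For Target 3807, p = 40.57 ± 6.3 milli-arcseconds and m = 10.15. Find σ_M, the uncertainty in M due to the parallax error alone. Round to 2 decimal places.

M = m − 5 log₁₀ d + 5 = m + 5 log₁₀ p + 5, so ∂M/∂p = 5/(p ln 10).
σ_M = (5/ln 10) · (σ_p/p) = 2.1715 × 6.3/40.57 = 2.1715 × 0.15529 = 0.33721.

σ_M = 0.34 mag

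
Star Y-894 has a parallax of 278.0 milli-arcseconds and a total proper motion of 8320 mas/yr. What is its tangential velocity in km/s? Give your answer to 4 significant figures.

d = 1/p = 1/0.2780″ = 3.5971 pc.
μ = 8320 mas/yr = 8.32 ″/yr.
v_t = 4.74 × μ × d = 4.74 × 8.32 × 3.5971 = 141.86 km/s.

141.9 km/s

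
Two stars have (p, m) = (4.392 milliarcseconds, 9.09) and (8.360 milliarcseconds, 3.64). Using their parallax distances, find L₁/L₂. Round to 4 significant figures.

d₁ = 1/p₁ = 1/0.004392″ = 227.69 pc; d₂ = 1/p₂ = 1/0.008360″ = 119.62 pc.
M₁ = m₁ − 5 log₁₀ d₁ + 5 = 9.09 − 11.7867 + 5 = 2.3033.
M₂ = 3.64 − 10.3890 + 5 = -1.7490.
L₁/L₂ = 10^(0.4(M₂ − M₁)) = 10^(0.4 × (-4.0523)) = 10^(-1.62092) = 0.023938.

L₁/L₂ = 0.02394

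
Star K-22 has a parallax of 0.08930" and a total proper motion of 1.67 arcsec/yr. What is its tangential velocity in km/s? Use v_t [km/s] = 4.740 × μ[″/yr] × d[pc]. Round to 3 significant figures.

d = 1/p = 1/0.08930″ = 11.198 pc.
v_t = 4.74 × μ × d = 4.74 × 1.67 × 11.198 = 88.641 km/s.

88.6 km/s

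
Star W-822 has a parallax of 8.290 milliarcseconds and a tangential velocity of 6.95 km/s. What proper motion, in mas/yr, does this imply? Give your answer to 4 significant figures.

d = 1/p = 1/0.008290″ = 120.63 pc.
μ = v_t / (4.74 d) = 6.95 / (4.74 × 120.63) = 6.95 / 571.79 = 0.012155 ″/yr = 12.155 mas/yr.

12.16 mas/yr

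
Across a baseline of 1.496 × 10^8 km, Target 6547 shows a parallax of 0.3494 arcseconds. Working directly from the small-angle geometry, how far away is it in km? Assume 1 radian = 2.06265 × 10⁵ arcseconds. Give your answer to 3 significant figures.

8.83 × 10^13 km

θ = 0.3494″ = 0.3494/206265 = 1.6939 × 10^-6 rad.
d = B/θ = (1.496 × 10^8) / (1.6939 × 10^-6) = 8.8317 × 10^13 km.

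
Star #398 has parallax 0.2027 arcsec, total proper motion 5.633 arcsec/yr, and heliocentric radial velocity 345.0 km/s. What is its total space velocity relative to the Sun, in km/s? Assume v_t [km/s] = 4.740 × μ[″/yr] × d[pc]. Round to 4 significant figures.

d = 1/p = 1/0.2027″ = 4.9334 pc.
v_t = 4.740 μ d = 4.740 × 5.633 × 4.9334 = 131.72 km/s.
v = √(v_r² + v_t²) = √(345.0² + 131.72²) = √136375 = 369.29 km/s.

369.3 km/s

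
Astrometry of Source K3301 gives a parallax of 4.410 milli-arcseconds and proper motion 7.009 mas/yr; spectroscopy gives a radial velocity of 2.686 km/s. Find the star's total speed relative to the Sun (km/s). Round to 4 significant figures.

7.998 km/s

d = 1/p = 1/0.004410″ = 226.76 pc.
μ = 7.009 mas/yr = 0.007009 ″/yr.
v_t = 4.740 μ d = 4.740 × 0.007009 × 226.76 = 7.5336 km/s.
v = √(v_r² + v_t²) = √(2.686² + 7.5336²) = √63.9697 = 7.9981 km/s.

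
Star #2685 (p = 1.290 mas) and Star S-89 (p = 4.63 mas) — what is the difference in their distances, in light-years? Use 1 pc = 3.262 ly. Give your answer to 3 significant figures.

d_A = 1/0.001290″ = 775.19 pc; d_B = 1/0.004630″ = 215.98 pc.
|d_B − d_A| = |215.98 − 775.19| = 559.21 pc = 559.21 × 3.262 ly = 1824.1 ly.

1820 ly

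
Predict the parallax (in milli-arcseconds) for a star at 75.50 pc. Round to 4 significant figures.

p = 1/d = 1/75.5 = 0.013245 arcsec.
= 0.013245 × 1000 = 13.245 mas.

13.25 mas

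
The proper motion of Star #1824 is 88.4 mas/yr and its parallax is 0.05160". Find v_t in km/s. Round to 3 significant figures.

d = 1/p = 1/0.05160″ = 19.38 pc.
μ = 88.4 mas/yr = 0.0884 ″/yr.
v_t = 4.74 × μ × d = 4.74 × 0.0884 × 19.38 = 8.1205 km/s.

8.12 km/s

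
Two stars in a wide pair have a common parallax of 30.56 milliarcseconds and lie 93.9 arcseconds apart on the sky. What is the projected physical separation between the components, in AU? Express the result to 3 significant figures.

3070 AU

d = 1/p = 1/0.03056″ = 32.723 pc.
At distance d (pc), an angle of θ arcsec spans θ·d AU: s = 93.9 × 32.723 = 3072.7 AU.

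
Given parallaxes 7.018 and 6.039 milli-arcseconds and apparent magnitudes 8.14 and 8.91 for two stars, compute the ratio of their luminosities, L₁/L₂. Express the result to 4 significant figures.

L₁/L₂ = 1.505

d₁ = 1/p₁ = 1/0.007018″ = 142.49 pc; d₂ = 1/p₂ = 1/0.006039″ = 165.59 pc.
M₁ = m₁ − 5 log₁₀ d₁ + 5 = 8.14 − 10.7689 + 5 = 2.3711.
M₂ = 8.91 − 11.0952 + 5 = 2.8148.
L₁/L₂ = 10^(0.4(M₂ − M₁)) = 10^(0.4 × 0.4437) = 10^0.17748 = 1.5048.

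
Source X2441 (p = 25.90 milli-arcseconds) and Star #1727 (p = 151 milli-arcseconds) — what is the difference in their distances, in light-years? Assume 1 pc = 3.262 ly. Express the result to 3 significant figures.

104 ly

d_A = 1/0.02590″ = 38.61 pc; d_B = 1/0.1510″ = 6.6225 pc.
|d_B − d_A| = |6.6225 − 38.61| = 31.988 pc = 31.988 × 3.262 ly = 104.34 ly.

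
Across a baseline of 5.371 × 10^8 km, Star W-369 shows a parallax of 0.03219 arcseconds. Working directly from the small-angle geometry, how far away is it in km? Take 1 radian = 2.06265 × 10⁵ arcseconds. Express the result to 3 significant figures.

θ = 0.03219″ = 0.03219/206265 = 1.5606 × 10^-7 rad.
d = B/θ = (5.371 × 10^8) / (1.5606 × 10^-7) = 3.4416 × 10^15 km.

3.44 × 10^15 km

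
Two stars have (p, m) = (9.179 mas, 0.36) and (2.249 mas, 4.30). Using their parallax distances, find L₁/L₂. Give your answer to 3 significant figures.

d₁ = 1/p₁ = 1/0.009179″ = 108.94 pc; d₂ = 1/p₂ = 1/0.002249″ = 444.64 pc.
M₁ = m₁ − 5 log₁₀ d₁ + 5 = 0.36 − 10.1859 + 5 = -4.8259.
M₂ = 4.30 − 13.2400 + 5 = -3.9400.
L₁/L₂ = 10^(0.4(M₂ − M₁)) = 10^(0.4 × 0.8859) = 10^0.35436 = 2.2613.

L₁/L₂ = 2.26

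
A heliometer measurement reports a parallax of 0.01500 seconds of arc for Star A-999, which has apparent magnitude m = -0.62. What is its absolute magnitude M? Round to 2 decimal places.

d = 1/p = 1/0.01500″ = 66.667 pc.
m − M = 5 log₁₀(66.667) − 5 = 9.1196 − 5 = 4.1196.
M = m − (m − M) = -0.62 − 4.1196 = -4.74.

M = -4.74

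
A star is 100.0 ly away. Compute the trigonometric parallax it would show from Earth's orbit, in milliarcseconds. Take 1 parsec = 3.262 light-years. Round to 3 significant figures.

32.6 mas

d = 100.0 ly ÷ 3.262 = 30.656 pc.
p = 1/d = 1/30.656 = 0.03262 arcsec.
= 0.03262 × 1000 = 32.62 mas.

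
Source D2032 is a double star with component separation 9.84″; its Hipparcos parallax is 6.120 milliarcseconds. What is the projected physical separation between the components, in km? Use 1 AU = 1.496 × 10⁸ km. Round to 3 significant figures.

2.41 × 10^11 km

d = 1/p = 1/0.006120″ = 163.4 pc.
At distance d (pc), an angle of θ arcsec spans θ·d AU: s = 9.84 × 163.4 = 1607.9 AU.
= 1607.9 × 1.496 × 10⁸ km = 2.4054 × 10^11 km.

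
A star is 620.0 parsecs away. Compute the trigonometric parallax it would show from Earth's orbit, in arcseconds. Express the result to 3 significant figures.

p = 1/d = 1/620 = 0.0016129 arcsec.

0.00161 arcsec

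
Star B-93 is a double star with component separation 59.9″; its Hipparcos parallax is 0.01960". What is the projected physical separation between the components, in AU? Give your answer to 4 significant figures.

d = 1/p = 1/0.01960″ = 51.02 pc.
At distance d (pc), an angle of θ arcsec spans θ·d AU: s = 59.9 × 51.02 = 3056.1 AU.

3056 AU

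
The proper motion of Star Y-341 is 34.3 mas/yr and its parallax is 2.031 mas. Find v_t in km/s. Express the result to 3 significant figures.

d = 1/p = 1/0.002031″ = 492.37 pc.
μ = 34.3 mas/yr = 0.0343 ″/yr.
v_t = 4.74 × μ × d = 4.74 × 0.0343 × 492.37 = 80.05 km/s.

80.1 km/s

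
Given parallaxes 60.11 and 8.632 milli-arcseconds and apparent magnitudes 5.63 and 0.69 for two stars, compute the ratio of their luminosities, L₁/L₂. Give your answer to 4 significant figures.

d₁ = 1/p₁ = 1/0.06011″ = 16.636 pc; d₂ = 1/p₂ = 1/0.008632″ = 115.85 pc.
M₁ = m₁ − 5 log₁₀ d₁ + 5 = 5.63 − 6.1052 + 5 = 4.5248.
M₂ = 0.69 − 10.3195 + 5 = -4.6295.
L₁/L₂ = 10^(0.4(M₂ − M₁)) = 10^(0.4 × (-9.1543)) = 10^(-3.66172) = 0.00021791.

L₁/L₂ = 0.0002179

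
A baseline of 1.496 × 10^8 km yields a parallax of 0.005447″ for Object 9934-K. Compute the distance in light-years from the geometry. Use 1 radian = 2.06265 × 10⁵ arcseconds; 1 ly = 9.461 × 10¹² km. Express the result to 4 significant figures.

598.8 ly

θ = 0.005447″ = 0.005447/206265 = 2.6408 × 10^-8 rad.
d = B/θ = (1.496 × 10^8) / (2.6408 × 10^-8) = 5.6650 × 10^15 km = (5.6650 × 10^15) / (9.461 × 10^12) ly = 598.77 ly.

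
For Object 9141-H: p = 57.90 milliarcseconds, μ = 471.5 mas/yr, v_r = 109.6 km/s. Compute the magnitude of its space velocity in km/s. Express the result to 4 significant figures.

d = 1/p = 1/0.05790″ = 17.271 pc.
μ = 471.5 mas/yr = 0.4715 ″/yr.
v_t = 4.740 μ d = 4.740 × 0.4715 × 17.271 = 38.599 km/s.
v = √(v_r² + v_t²) = √(109.6² + 38.599²) = √13502 = 116.2 km/s.

116.2 km/s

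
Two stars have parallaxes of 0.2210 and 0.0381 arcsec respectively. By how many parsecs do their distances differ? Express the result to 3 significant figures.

21.7 pc

d_A = 1/0.2210″ = 4.5249 pc; d_B = 1/0.03810″ = 26.247 pc.
|d_B − d_A| = |26.247 − 4.5249| = 21.722 pc.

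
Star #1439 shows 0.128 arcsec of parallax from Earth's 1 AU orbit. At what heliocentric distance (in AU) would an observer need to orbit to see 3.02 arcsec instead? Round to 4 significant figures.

23.59 AU

Parallax scales linearly with baseline: p ∝ B, so B = p_target / p_Earth × 1 AU.
B = 3.02 / 0.128 = 23.594 AU.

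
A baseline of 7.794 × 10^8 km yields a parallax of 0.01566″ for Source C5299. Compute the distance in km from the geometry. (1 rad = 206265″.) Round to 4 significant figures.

θ = 0.01566″ = 0.01566/206265 = 7.5922 × 10^-8 rad.
d = B/θ = (7.794 × 10^8) / (7.5922 × 10^-8) = 1.0266 × 10^16 km.

1.027 × 10^16 km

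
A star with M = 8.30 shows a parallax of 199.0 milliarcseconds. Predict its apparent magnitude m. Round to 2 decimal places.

m = 6.81

d = 1/p = 1/0.1990″ = 5.0251 pc.
m − M = 5 log₁₀ d − 5 = 5 log₁₀(5.0251) − 5 = 3.5057 − 5 = -1.4943.
m = M + (m − M) = 8.30 + (-1.4943) = 6.81.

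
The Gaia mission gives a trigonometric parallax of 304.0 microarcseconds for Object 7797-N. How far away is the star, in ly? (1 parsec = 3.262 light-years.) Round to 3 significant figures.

p = 304.0 microarcseconds = 0.0003040 arcsec.
d = 1/p = 1/0.0003040 = 3289.5 pc.
In light-years: 3289.5 × 3.262 = 10730 ly.

10700 ly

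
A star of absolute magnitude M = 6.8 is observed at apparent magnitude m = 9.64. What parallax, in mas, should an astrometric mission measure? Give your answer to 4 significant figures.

27.04 mas

m − M = 9.64 − 6.8 = 2.84.
d = 10^((m−M)/5 + 1) = 10^1.568 = 36.983 pc.
p = 1/d = 1/36.983 = 0.027039 arcsec = 27.039 mas.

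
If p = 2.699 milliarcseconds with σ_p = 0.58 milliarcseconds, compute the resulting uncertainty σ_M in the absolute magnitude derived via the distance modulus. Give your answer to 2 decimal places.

σ_M = 0.47 mag

M = m − 5 log₁₀ d + 5 = m + 5 log₁₀ p + 5, so ∂M/∂p = 5/(p ln 10).
σ_M = (5/ln 10) · (σ_p/p) = 2.1715 × 0.58/2.699 = 2.1715 × 0.21489 = 0.46663.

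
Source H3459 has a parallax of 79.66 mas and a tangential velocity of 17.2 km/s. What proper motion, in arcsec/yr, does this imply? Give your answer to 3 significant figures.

0.289 arcsec/yr

d = 1/p = 1/0.07966″ = 12.553 pc.
μ = v_t / (4.74 d) = 17.2 / (4.74 × 12.553) = 17.2 / 59.501 = 0.28907 ″/yr.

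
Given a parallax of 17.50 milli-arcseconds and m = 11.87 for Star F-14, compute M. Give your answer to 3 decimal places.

M = 8.085

d = 1/p = 1/0.01750″ = 57.143 pc.
m − M = 5 log₁₀(57.143) − 5 = 8.7848 − 5 = 3.7848.
M = m − (m − M) = 11.87 − 3.7848 = 8.085.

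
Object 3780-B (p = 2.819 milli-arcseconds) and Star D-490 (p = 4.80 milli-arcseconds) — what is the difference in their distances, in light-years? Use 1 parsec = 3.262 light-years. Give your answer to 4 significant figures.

d_A = 1/0.002819″ = 354.74 pc; d_B = 1/0.004800″ = 208.33 pc.
|d_B − d_A| = |208.33 − 354.74| = 146.41 pc = 146.41 × 3.262 ly = 477.59 ly.

477.6 ly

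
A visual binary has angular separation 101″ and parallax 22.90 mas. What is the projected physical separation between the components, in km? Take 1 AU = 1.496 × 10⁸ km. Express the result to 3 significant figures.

d = 1/p = 1/0.02290″ = 43.668 pc.
At distance d (pc), an angle of θ arcsec spans θ·d AU: s = 101 × 43.668 = 4410.5 AU.
= 4410.5 × 1.496 × 10⁸ km = 6.5981 × 10^11 km.

6.60 × 10^11 km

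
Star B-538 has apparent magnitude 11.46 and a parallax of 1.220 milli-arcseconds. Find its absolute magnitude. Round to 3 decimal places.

d = 1/p = 1/0.001220″ = 819.67 pc.
m − M = 5 log₁₀(819.67) − 5 = 14.5682 − 5 = 9.5682.
M = m − (m − M) = 11.46 − 9.5682 = 1.892.

M = 1.892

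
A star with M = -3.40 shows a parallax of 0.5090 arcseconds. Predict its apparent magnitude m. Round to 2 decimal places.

d = 1/p = 1/0.5090″ = 1.9646 pc.
m − M = 5 log₁₀ d − 5 = 5 log₁₀(1.9646) − 5 = 1.4664 − 5 = -3.5336.
m = M + (m − M) = -3.40 + (-3.5336) = -6.93.

m = -6.93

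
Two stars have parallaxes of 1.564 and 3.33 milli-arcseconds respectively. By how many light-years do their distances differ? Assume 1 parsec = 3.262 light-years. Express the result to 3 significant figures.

d_A = 1/0.001564″ = 639.39 pc; d_B = 1/0.003330″ = 300.3 pc.
|d_B − d_A| = |300.3 − 639.39| = 339.09 pc = 339.09 × 3.262 ly = 1106.1 ly.

1110 ly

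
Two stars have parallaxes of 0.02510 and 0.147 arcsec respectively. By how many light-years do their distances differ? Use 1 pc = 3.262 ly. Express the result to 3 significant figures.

d_A = 1/0.02510″ = 39.841 pc; d_B = 1/0.1470″ = 6.8027 pc.
|d_B − d_A| = |6.8027 − 39.841| = 33.038 pc = 33.038 × 3.262 ly = 107.77 ly.

108 ly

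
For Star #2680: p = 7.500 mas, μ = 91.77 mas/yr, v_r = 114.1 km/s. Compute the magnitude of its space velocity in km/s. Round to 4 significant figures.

d = 1/p = 1/0.007500″ = 133.33 pc.
μ = 91.77 mas/yr = 0.09177 ″/yr.
v_t = 4.740 μ d = 4.740 × 0.09177 × 133.33 = 57.997 km/s.
v = √(v_r² + v_t²) = √(114.1² + 57.997²) = √16382.5 = 127.99 km/s.

128.0 km/s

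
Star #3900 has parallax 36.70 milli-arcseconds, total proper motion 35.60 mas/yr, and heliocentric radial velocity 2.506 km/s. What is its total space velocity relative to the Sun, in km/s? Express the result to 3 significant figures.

5.24 km/s

d = 1/p = 1/0.03670″ = 27.248 pc.
μ = 35.60 mas/yr = 0.03560 ″/yr.
v_t = 4.740 μ d = 4.740 × 0.03560 × 27.248 = 4.5979 km/s.
v = √(v_r² + v_t²) = √(2.506² + 4.5979²) = √27.4207 = 5.2365 km/s.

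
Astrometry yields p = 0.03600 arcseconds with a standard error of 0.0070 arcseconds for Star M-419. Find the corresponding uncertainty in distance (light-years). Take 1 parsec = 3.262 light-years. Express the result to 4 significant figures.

17.62 ly

d = 1/p, so σ_d = σ_p / p².
σ_d = 0.00700 / (0.03600)² = 0.00700 / 0.001296 = 5.4012 pc = 5.4012 × 3.262 ly = 17.619 ly.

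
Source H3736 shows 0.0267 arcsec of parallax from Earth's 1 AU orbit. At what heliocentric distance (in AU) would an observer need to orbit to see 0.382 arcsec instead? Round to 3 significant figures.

14.3 AU

Parallax scales linearly with baseline: p ∝ B, so B = p_target / p_Earth × 1 AU.
B = 0.382 / 0.0267 = 14.307 AU.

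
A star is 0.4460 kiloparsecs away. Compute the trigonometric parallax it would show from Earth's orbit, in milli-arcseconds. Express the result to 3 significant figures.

d = 0.4460 kpc = 446 pc.
p = 1/d = 1/446 = 0.0022422 arcsec.
= 0.0022422 × 1000 = 2.2422 mas.

2.24 mas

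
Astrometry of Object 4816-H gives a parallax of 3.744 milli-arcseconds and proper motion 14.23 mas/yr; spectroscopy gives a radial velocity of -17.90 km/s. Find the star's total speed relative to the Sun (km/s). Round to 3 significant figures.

d = 1/p = 1/0.003744″ = 267.09 pc.
μ = 14.23 mas/yr = 0.01423 ″/yr.
v_t = 4.740 μ d = 4.740 × 0.01423 × 267.09 = 18.015 km/s.
v = √(v_r² + v_t²) = √((-17.90)² + 18.015²) = √644.95 = 25.396 km/s.

25.4 km/s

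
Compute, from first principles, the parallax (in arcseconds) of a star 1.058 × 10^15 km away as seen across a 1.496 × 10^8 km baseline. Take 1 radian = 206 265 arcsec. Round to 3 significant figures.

0.0292 arcsec

θ ≈ B/d = (1.496 × 10^8) / (1.058 × 10^15) = 1.4140 × 10^-7 rad.
In arcseconds: 1.4140 × 10^-7 × 206265 = 0.029166″.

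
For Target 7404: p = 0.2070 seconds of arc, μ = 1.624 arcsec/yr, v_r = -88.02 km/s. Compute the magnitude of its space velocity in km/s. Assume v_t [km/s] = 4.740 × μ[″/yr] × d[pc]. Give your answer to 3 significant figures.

d = 1/p = 1/0.2070″ = 4.8309 pc.
v_t = 4.740 μ d = 4.740 × 1.624 × 4.8309 = 37.187 km/s.
v = √(v_r² + v_t²) = √((-88.02)² + 37.187²) = √9130.39 = 95.553 km/s.

95.6 km/s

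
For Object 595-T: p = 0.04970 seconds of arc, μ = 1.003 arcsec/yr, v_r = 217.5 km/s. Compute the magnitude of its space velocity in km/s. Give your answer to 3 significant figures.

d = 1/p = 1/0.04970″ = 20.121 pc.
v_t = 4.740 μ d = 4.740 × 1.003 × 20.121 = 95.66 km/s.
v = √(v_r² + v_t²) = √(217.5² + 95.66²) = √56457.1 = 237.61 km/s.

238 km/s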